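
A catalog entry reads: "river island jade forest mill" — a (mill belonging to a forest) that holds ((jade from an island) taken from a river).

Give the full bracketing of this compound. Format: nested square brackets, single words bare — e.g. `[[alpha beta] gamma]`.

[[river [island jade]] [forest mill]]

The outermost head in the paraphrase is "mill" (specifically "forest mill"), modified by "river island jade".
Inside "river island jade": head "jade" (specifically "island jade"), modifier "river".
Inside "island jade": head "jade", modifier "island".
Inside "forest mill": head "mill", modifier "forest".
So the structure is [[river [island jade]] [forest mill]].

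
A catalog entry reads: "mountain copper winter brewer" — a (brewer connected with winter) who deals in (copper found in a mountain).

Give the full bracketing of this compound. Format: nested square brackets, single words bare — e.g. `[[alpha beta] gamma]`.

[[mountain copper] [winter brewer]]

At the top level: head "brewer" (specifically "winter brewer"); modifier "mountain copper".
Inside "mountain copper": head "copper", modifier "mountain".
Inside "winter brewer": head "brewer", modifier "winter".
So the structure is [[mountain copper] [winter brewer]].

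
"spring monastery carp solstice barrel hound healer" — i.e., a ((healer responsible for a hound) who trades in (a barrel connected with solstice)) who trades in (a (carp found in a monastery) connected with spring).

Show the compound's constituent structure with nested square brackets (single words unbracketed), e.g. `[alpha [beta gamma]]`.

[[spring [monastery carp]] [[solstice barrel] [hound healer]]]

At the top level: head "healer" (specifically "solstice barrel hound healer"); modifier "spring monastery carp".
"spring monastery carp" → head "carp" (specifically "monastery carp"), modifier "spring".
"monastery carp" → head "carp", modifier "monastery".
"solstice barrel hound healer" → head "healer" (specifically "hound healer"), modifier "solstice barrel".
"solstice barrel" → head "barrel", modifier "solstice".
"hound healer" → head "healer", modifier "hound".
Putting it together: [[spring [monastery carp]] [[solstice barrel] [hound healer]]].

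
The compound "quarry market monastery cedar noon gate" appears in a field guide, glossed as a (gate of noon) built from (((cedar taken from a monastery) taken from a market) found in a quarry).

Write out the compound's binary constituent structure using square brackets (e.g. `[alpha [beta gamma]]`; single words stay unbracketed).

Whole compound: head "gate" (specifically "noon gate"), modifier "quarry market monastery cedar".
"quarry market monastery cedar" → head "cedar" (specifically "market monastery cedar"), modifier "quarry".
"market monastery cedar" → head "cedar" (specifically "monastery cedar"), modifier "market".
"monastery cedar" → head "cedar", modifier "monastery".
"noon gate" → head "gate", modifier "noon".
So the structure is [[quarry [market [monastery cedar]]] [noon gate]].

[[quarry [market [monastery cedar]]] [noon gate]]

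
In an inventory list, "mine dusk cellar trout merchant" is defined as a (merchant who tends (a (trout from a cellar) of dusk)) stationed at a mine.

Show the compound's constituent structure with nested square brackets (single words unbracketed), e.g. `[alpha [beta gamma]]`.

[mine [[dusk [cellar trout]] merchant]]

Whole compound: head "merchant" (specifically "dusk cellar trout merchant"), modifier "mine".
Inside "dusk cellar trout merchant": head "merchant", modifier "dusk cellar trout".
Inside "dusk cellar trout": head "trout" (specifically "cellar trout"), modifier "dusk".
Inside "cellar trout": head "trout", modifier "cellar".
Assembled: [mine [[dusk [cellar trout]] merchant]].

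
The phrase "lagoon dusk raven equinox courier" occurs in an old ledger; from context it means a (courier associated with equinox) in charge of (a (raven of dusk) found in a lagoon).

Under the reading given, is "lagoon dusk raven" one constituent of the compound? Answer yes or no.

The paraphrase groups the words so that "lagoon dusk raven" is one unit: it corresponds to a single parenthesized sub-phrase.
The full structure is [[lagoon [dusk raven]] [equinox courier]], in which [lagoon dusk raven] is a constituent.

yes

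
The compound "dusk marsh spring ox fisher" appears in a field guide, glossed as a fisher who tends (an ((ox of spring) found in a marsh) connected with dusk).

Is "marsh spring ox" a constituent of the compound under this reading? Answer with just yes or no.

The paraphrase groups the words so that "marsh spring ox" is one unit: it corresponds to a single parenthesized sub-phrase.
The full structure is [[dusk [marsh [spring ox]]] fisher], in which [marsh spring ox] is a constituent.

yes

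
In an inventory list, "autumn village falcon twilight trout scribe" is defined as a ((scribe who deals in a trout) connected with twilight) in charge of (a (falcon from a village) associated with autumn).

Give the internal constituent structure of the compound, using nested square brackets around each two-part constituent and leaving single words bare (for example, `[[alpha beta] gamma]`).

Whole compound: head "scribe" (specifically "twilight trout scribe"), modifier "autumn village falcon".
Within "autumn village falcon", the head is "falcon" (specifically "village falcon") and the modifier is "autumn".
Within "village falcon", the head is "falcon" and the modifier is "village".
Within "twilight trout scribe", the head is "scribe" (specifically "trout scribe") and the modifier is "twilight".
Within "trout scribe", the head is "scribe" and the modifier is "trout".
Putting it together: [[autumn [village falcon]] [twilight [trout scribe]]].

[[autumn [village falcon]] [twilight [trout scribe]]]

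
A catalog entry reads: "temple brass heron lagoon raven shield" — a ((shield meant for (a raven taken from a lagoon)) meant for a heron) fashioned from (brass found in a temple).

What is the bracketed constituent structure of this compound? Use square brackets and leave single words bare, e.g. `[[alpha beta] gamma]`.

[[temple brass] [heron [[lagoon raven] shield]]]

The outermost head in the paraphrase is "shield" (specifically "heron lagoon raven shield"), modified by "temple brass".
"temple brass" → head "brass", modifier "temple".
"heron lagoon raven shield" → head "shield" (specifically "lagoon raven shield"), modifier "heron".
"lagoon raven shield" → head "shield", modifier "lagoon raven".
"lagoon raven" → head "raven", modifier "lagoon".
So the structure is [[temple brass] [heron [[lagoon raven] shield]]].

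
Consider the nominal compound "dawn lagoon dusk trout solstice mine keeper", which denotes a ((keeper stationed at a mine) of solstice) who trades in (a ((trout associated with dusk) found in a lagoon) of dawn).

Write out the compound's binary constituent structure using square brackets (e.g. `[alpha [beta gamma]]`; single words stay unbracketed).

The outermost head in the paraphrase is "keeper" (specifically "solstice mine keeper"), modified by "dawn lagoon dusk trout".
Inside "dawn lagoon dusk trout": head "trout" (specifically "lagoon dusk trout"), modifier "dawn".
Inside "lagoon dusk trout": head "trout" (specifically "dusk trout"), modifier "lagoon".
Inside "dusk trout": head "trout", modifier "dusk".
Inside "solstice mine keeper": head "keeper" (specifically "mine keeper"), modifier "solstice".
Inside "mine keeper": head "keeper", modifier "mine".
So the structure is [[dawn [lagoon [dusk trout]]] [solstice [mine keeper]]].

[[dawn [lagoon [dusk trout]]] [solstice [mine keeper]]]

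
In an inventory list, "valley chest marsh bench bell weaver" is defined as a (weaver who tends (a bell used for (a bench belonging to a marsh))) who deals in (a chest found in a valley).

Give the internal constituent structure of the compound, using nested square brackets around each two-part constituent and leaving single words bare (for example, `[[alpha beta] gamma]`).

At the top level: head "weaver" (specifically "marsh bench bell weaver"); modifier "valley chest".
"valley chest" → head "chest", modifier "valley".
"marsh bench bell weaver" → head "weaver", modifier "marsh bench bell".
"marsh bench bell" → head "bell", modifier "marsh bench".
"marsh bench" → head "bench", modifier "marsh".
Assembled: [[valley chest] [[[marsh bench] bell] weaver]].

[[valley chest] [[[marsh bench] bell] weaver]]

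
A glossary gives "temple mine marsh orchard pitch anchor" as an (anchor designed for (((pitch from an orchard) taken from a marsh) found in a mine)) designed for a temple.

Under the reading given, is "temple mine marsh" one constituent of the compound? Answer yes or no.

no

The top-level split is [temple] [mine marsh orchard pitch anchor]; the full structure is [temple [[mine [marsh [orchard pitch]]] anchor]].
"temple mine marsh" straddles a constituent boundary, so it is not a single unit.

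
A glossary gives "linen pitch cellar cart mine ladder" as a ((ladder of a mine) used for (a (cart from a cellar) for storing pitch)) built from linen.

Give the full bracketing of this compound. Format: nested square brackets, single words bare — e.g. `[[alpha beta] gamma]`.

[linen [[pitch [cellar cart]] [mine ladder]]]

Whole compound: head "ladder" (specifically "pitch cellar cart mine ladder"), modifier "linen".
Within "pitch cellar cart mine ladder", the head is "ladder" (specifically "mine ladder") and the modifier is "pitch cellar cart".
Within "pitch cellar cart", the head is "cart" (specifically "cellar cart") and the modifier is "pitch".
Within "cellar cart", the head is "cart" and the modifier is "cellar".
Within "mine ladder", the head is "ladder" and the modifier is "mine".
Assembled: [linen [[pitch [cellar cart]] [mine ladder]]].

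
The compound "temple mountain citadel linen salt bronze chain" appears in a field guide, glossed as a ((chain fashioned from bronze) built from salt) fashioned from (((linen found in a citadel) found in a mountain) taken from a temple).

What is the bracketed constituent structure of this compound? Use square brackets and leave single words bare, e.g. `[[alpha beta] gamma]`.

[[temple [mountain [citadel linen]]] [salt [bronze chain]]]

Whole compound: head "chain" (specifically "salt bronze chain"), modifier "temple mountain citadel linen".
Inside "temple mountain citadel linen": head "linen" (specifically "mountain citadel linen"), modifier "temple".
Inside "mountain citadel linen": head "linen" (specifically "citadel linen"), modifier "mountain".
Inside "citadel linen": head "linen", modifier "citadel".
Inside "salt bronze chain": head "chain" (specifically "bronze chain"), modifier "salt".
Inside "bronze chain": head "chain", modifier "bronze".
So the structure is [[temple [mountain [citadel linen]]] [salt [bronze chain]]].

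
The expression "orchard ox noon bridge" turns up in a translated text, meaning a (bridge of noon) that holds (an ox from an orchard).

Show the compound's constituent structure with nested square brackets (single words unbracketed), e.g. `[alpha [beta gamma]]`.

At the top level: head "bridge" (specifically "noon bridge"); modifier "orchard ox".
Inside "orchard ox": head "ox", modifier "orchard".
Inside "noon bridge": head "bridge", modifier "noon".
So the structure is [[orchard ox] [noon bridge]].

[[orchard ox] [noon bridge]]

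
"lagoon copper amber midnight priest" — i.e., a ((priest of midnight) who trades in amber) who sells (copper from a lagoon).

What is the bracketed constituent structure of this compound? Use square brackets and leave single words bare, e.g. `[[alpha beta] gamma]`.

Whole compound: head "priest" (specifically "amber midnight priest"), modifier "lagoon copper".
"lagoon copper" → head "copper", modifier "lagoon".
"amber midnight priest" → head "priest" (specifically "midnight priest"), modifier "amber".
"midnight priest" → head "priest", modifier "midnight".
Assembled: [[lagoon copper] [amber [midnight priest]]].

[[lagoon copper] [amber [midnight priest]]]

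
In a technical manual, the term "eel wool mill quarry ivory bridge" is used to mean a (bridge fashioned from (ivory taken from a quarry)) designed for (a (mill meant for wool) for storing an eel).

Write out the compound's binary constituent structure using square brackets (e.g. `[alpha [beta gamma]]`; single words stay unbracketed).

[[eel [wool mill]] [[quarry ivory] bridge]]

Overall it is a kind of bridge (specifically "quarry ivory bridge"); the modifier is "eel wool mill".
Within "eel wool mill", the head is "mill" (specifically "wool mill") and the modifier is "eel".
Within "wool mill", the head is "mill" and the modifier is "wool".
Within "quarry ivory bridge", the head is "bridge" and the modifier is "quarry ivory".
Within "quarry ivory", the head is "ivory" and the modifier is "quarry".
So the structure is [[eel [wool mill]] [[quarry ivory] bridge]].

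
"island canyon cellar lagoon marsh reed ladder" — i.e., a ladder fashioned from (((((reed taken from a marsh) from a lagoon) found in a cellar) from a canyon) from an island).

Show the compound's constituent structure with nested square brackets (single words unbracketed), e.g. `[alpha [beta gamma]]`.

Overall it is a kind of ladder; the modifier is "island canyon cellar lagoon marsh reed".
"island canyon cellar lagoon marsh reed" → head "reed" (specifically "canyon cellar lagoon marsh reed"), modifier "island".
"canyon cellar lagoon marsh reed" → head "reed" (specifically "cellar lagoon marsh reed"), modifier "canyon".
"cellar lagoon marsh reed" → head "reed" (specifically "lagoon marsh reed"), modifier "cellar".
"lagoon marsh reed" → head "reed" (specifically "marsh reed"), modifier "lagoon".
"marsh reed" → head "reed", modifier "marsh".
So the structure is [[island [canyon [cellar [lagoon [marsh reed]]]]] ladder].

[[island [canyon [cellar [lagoon [marsh reed]]]]] ladder]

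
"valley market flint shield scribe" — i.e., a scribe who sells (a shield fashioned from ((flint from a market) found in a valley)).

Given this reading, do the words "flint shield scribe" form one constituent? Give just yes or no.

no

The top-level split is [valley market flint shield] [scribe]; the full structure is [[[valley [market flint]] shield] scribe].
"flint shield scribe" straddles a constituent boundary, so it is not a single unit.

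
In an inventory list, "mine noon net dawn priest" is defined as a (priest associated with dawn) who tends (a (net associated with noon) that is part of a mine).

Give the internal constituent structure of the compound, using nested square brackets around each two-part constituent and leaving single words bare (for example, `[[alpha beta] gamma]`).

[[mine [noon net]] [dawn priest]]

At the top level: head "priest" (specifically "dawn priest"); modifier "mine noon net".
"mine noon net" → head "net" (specifically "noon net"), modifier "mine".
"noon net" → head "net", modifier "noon".
"dawn priest" → head "priest", modifier "dawn".
Putting it together: [[mine [noon net]] [dawn priest]].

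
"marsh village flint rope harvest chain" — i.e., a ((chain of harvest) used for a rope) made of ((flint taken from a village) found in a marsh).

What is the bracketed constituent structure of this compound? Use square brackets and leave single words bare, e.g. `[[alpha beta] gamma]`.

[[marsh [village flint]] [rope [harvest chain]]]

The outermost head in the paraphrase is "chain" (specifically "rope harvest chain"), modified by "marsh village flint".
Within "marsh village flint", the head is "flint" (specifically "village flint") and the modifier is "marsh".
Within "village flint", the head is "flint" and the modifier is "village".
Within "rope harvest chain", the head is "chain" (specifically "harvest chain") and the modifier is "rope".
Within "harvest chain", the head is "chain" and the modifier is "harvest".
So the structure is [[marsh [village flint]] [rope [harvest chain]]].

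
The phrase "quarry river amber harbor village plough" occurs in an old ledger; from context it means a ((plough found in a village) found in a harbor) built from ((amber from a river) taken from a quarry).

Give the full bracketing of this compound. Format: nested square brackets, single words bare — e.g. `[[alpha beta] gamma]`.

[[quarry [river amber]] [harbor [village plough]]]

At the top level: head "plough" (specifically "harbor village plough"); modifier "quarry river amber".
Inside "quarry river amber": head "amber" (specifically "river amber"), modifier "quarry".
Inside "river amber": head "amber", modifier "river".
Inside "harbor village plough": head "plough" (specifically "village plough"), modifier "harbor".
Inside "village plough": head "plough", modifier "village".
Putting it together: [[quarry [river amber]] [harbor [village plough]]].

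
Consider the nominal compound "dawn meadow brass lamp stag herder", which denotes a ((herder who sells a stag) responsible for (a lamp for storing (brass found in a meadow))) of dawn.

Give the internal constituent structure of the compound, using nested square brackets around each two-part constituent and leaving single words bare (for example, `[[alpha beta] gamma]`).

[dawn [[[meadow brass] lamp] [stag herder]]]

Whole compound: head "herder" (specifically "meadow brass lamp stag herder"), modifier "dawn".
"meadow brass lamp stag herder" → head "herder" (specifically "stag herder"), modifier "meadow brass lamp".
"meadow brass lamp" → head "lamp", modifier "meadow brass".
"meadow brass" → head "brass", modifier "meadow".
"stag herder" → head "herder", modifier "stag".
Assembled: [dawn [[[meadow brass] lamp] [stag herder]]].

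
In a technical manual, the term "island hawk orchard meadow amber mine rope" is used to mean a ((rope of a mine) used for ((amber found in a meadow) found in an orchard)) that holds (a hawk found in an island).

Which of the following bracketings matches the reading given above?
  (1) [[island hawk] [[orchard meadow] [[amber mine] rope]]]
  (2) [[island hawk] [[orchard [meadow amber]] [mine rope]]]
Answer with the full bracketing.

The paraphrase's head is the "rope" part ("orchard meadow amber mine rope"); its modifier is "island hawk".
That top-level split, carried through the inner groups, gives [[island hawk] [[orchard [meadow amber]] [mine rope]]].

[[island hawk] [[orchard [meadow amber]] [mine rope]]]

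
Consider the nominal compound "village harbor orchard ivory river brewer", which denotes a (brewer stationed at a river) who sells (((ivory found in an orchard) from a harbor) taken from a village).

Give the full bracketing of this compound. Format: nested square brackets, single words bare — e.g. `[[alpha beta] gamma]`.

The outermost head in the paraphrase is "brewer" (specifically "river brewer"), modified by "village harbor orchard ivory".
"village harbor orchard ivory" → head "ivory" (specifically "harbor orchard ivory"), modifier "village".
"harbor orchard ivory" → head "ivory" (specifically "orchard ivory"), modifier "harbor".
"orchard ivory" → head "ivory", modifier "orchard".
"river brewer" → head "brewer", modifier "river".
Putting it together: [[village [harbor [orchard ivory]]] [river brewer]].

[[village [harbor [orchard ivory]]] [river brewer]]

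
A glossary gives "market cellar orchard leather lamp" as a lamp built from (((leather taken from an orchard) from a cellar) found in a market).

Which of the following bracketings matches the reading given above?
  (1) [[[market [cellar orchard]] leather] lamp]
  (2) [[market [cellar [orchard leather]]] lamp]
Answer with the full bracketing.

The paraphrase's head is the "lamp" part ("lamp"); its modifier is "market cellar orchard leather".
That top-level split, carried through the inner groups, gives [[market [cellar [orchard leather]]] lamp].

[[market [cellar [orchard leather]]] lamp]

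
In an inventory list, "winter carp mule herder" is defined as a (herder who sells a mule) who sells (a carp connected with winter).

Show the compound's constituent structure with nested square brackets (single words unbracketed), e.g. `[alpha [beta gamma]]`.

[[winter carp] [mule herder]]

At the top level: head "herder" (specifically "mule herder"); modifier "winter carp".
Inside "winter carp": head "carp", modifier "winter".
Inside "mule herder": head "herder", modifier "mule".
So the structure is [[winter carp] [mule herder]].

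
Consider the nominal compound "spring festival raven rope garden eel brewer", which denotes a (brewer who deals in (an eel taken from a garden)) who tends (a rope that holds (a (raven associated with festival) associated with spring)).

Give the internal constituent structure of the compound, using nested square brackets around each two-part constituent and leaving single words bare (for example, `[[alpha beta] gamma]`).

Whole compound: head "brewer" (specifically "garden eel brewer"), modifier "spring festival raven rope".
"spring festival raven rope" → head "rope", modifier "spring festival raven".
"spring festival raven" → head "raven" (specifically "festival raven"), modifier "spring".
"festival raven" → head "raven", modifier "festival".
"garden eel brewer" → head "brewer", modifier "garden eel".
"garden eel" → head "eel", modifier "garden".
Putting it together: [[[spring [festival raven]] rope] [[garden eel] brewer]].

[[[spring [festival raven]] rope] [[garden eel] brewer]]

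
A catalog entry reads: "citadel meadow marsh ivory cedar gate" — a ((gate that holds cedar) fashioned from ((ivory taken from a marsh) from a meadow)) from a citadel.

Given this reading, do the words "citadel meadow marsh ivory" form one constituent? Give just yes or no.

no

The top-level split is [citadel] [meadow marsh ivory cedar gate]; the full structure is [citadel [[meadow [marsh ivory]] [cedar gate]]].
"citadel meadow marsh ivory" straddles a constituent boundary, so it is not a single unit.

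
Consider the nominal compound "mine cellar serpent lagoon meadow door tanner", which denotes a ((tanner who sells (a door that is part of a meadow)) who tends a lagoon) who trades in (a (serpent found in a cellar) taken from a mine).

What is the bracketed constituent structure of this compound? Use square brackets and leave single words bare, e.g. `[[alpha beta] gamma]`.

Whole compound: head "tanner" (specifically "lagoon meadow door tanner"), modifier "mine cellar serpent".
"mine cellar serpent" → head "serpent" (specifically "cellar serpent"), modifier "mine".
"cellar serpent" → head "serpent", modifier "cellar".
"lagoon meadow door tanner" → head "tanner" (specifically "meadow door tanner"), modifier "lagoon".
"meadow door tanner" → head "tanner", modifier "meadow door".
"meadow door" → head "door", modifier "meadow".
Putting it together: [[mine [cellar serpent]] [lagoon [[meadow door] tanner]]].

[[mine [cellar serpent]] [lagoon [[meadow door] tanner]]]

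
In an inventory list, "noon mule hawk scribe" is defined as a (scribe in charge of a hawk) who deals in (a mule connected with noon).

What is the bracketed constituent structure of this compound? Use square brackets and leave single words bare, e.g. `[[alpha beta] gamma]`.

[[noon mule] [hawk scribe]]

The outermost head in the paraphrase is "scribe" (specifically "hawk scribe"), modified by "noon mule".
Within "noon mule", the head is "mule" and the modifier is "noon".
Within "hawk scribe", the head is "scribe" and the modifier is "hawk".
So the structure is [[noon mule] [hawk scribe]].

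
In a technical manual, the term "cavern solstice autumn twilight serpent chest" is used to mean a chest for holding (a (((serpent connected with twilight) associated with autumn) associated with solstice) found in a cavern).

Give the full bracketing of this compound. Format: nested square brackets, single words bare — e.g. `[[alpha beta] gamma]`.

[[cavern [solstice [autumn [twilight serpent]]]] chest]

Whole compound: head "chest", modifier "cavern solstice autumn twilight serpent".
"cavern solstice autumn twilight serpent" → head "serpent" (specifically "solstice autumn twilight serpent"), modifier "cavern".
"solstice autumn twilight serpent" → head "serpent" (specifically "autumn twilight serpent"), modifier "solstice".
"autumn twilight serpent" → head "serpent" (specifically "twilight serpent"), modifier "autumn".
"twilight serpent" → head "serpent", modifier "twilight".
Assembled: [[cavern [solstice [autumn [twilight serpent]]]] chest].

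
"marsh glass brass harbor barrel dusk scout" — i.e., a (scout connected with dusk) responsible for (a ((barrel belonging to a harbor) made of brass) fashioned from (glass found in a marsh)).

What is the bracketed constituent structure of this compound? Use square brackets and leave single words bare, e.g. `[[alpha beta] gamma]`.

[[[marsh glass] [brass [harbor barrel]]] [dusk scout]]

Overall it is a kind of scout (specifically "dusk scout"); the modifier is "marsh glass brass harbor barrel".
Within "marsh glass brass harbor barrel", the head is "barrel" (specifically "brass harbor barrel") and the modifier is "marsh glass".
Within "marsh glass", the head is "glass" and the modifier is "marsh".
Within "brass harbor barrel", the head is "barrel" (specifically "harbor barrel") and the modifier is "brass".
Within "harbor barrel", the head is "barrel" and the modifier is "harbor".
Within "dusk scout", the head is "scout" and the modifier is "dusk".
Assembled: [[[marsh glass] [brass [harbor barrel]]] [dusk scout]].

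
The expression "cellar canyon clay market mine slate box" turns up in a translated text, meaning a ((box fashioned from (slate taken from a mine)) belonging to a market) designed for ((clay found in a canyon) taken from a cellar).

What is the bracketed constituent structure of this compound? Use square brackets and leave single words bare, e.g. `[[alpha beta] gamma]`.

[[cellar [canyon clay]] [market [[mine slate] box]]]

Whole compound: head "box" (specifically "market mine slate box"), modifier "cellar canyon clay".
"cellar canyon clay" → head "clay" (specifically "canyon clay"), modifier "cellar".
"canyon clay" → head "clay", modifier "canyon".
"market mine slate box" → head "box" (specifically "mine slate box"), modifier "market".
"mine slate box" → head "box", modifier "mine slate".
"mine slate" → head "slate", modifier "mine".
So the structure is [[cellar [canyon clay]] [market [[mine slate] box]]].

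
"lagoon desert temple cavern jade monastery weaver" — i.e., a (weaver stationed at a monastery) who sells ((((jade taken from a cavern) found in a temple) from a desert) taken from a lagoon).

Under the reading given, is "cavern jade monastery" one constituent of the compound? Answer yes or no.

The top-level split is [lagoon desert temple cavern jade] [monastery weaver]; the full structure is [[lagoon [desert [temple [cavern jade]]]] [monastery weaver]].
"cavern jade monastery" straddles a constituent boundary, so it is not a single unit.

no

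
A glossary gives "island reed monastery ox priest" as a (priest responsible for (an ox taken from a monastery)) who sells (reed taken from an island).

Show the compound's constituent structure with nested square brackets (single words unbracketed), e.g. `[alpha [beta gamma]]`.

Overall it is a kind of priest (specifically "monastery ox priest"); the modifier is "island reed".
Inside "island reed": head "reed", modifier "island".
Inside "monastery ox priest": head "priest", modifier "monastery ox".
Inside "monastery ox": head "ox", modifier "monastery".
Assembled: [[island reed] [[monastery ox] priest]].

[[island reed] [[monastery ox] priest]]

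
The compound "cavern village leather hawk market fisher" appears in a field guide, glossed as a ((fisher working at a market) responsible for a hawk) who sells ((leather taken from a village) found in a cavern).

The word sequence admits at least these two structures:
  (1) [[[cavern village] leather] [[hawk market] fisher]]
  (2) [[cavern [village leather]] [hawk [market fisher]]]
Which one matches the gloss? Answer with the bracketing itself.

The paraphrase's head is the "fisher" part ("hawk market fisher"); its modifier is "cavern village leather".
That top-level split, carried through the inner groups, gives [[cavern [village leather]] [hawk [market fisher]]].

[[cavern [village leather]] [hawk [market fisher]]]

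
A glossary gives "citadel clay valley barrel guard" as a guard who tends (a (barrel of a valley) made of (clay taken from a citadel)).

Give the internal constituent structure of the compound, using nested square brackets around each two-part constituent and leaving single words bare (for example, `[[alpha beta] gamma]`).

At the top level: head "guard"; modifier "citadel clay valley barrel".
Within "citadel clay valley barrel", the head is "barrel" (specifically "valley barrel") and the modifier is "citadel clay".
Within "citadel clay", the head is "clay" and the modifier is "citadel".
Within "valley barrel", the head is "barrel" and the modifier is "valley".
Putting it together: [[[citadel clay] [valley barrel]] guard].

[[[citadel clay] [valley barrel]] guard]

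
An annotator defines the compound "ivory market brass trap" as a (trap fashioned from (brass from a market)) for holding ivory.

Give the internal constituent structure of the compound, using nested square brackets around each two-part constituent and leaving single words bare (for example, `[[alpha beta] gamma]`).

[ivory [[market brass] trap]]

The outermost head in the paraphrase is "trap" (specifically "market brass trap"), modified by "ivory".
Inside "market brass trap": head "trap", modifier "market brass".
Inside "market brass": head "brass", modifier "market".
So the structure is [ivory [[market brass] trap]].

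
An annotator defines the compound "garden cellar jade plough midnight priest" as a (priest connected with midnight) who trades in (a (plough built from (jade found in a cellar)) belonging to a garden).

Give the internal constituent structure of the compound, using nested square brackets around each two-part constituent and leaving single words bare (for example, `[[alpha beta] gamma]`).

Whole compound: head "priest" (specifically "midnight priest"), modifier "garden cellar jade plough".
Inside "garden cellar jade plough": head "plough" (specifically "cellar jade plough"), modifier "garden".
Inside "cellar jade plough": head "plough", modifier "cellar jade".
Inside "cellar jade": head "jade", modifier "cellar".
Inside "midnight priest": head "priest", modifier "midnight".
Assembled: [[garden [[cellar jade] plough]] [midnight priest]].

[[garden [[cellar jade] plough]] [midnight priest]]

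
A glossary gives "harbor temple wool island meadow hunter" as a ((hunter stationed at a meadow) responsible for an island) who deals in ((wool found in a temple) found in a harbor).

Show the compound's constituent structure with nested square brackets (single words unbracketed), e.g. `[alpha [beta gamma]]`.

Whole compound: head "hunter" (specifically "island meadow hunter"), modifier "harbor temple wool".
"harbor temple wool" → head "wool" (specifically "temple wool"), modifier "harbor".
"temple wool" → head "wool", modifier "temple".
"island meadow hunter" → head "hunter" (specifically "meadow hunter"), modifier "island".
"meadow hunter" → head "hunter", modifier "meadow".
Putting it together: [[harbor [temple wool]] [island [meadow hunter]]].

[[harbor [temple wool]] [island [meadow hunter]]]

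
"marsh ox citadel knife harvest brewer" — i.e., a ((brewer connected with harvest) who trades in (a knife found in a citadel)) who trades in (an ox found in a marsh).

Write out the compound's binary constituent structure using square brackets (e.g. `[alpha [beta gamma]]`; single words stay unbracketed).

[[marsh ox] [[citadel knife] [harvest brewer]]]

At the top level: head "brewer" (specifically "citadel knife harvest brewer"); modifier "marsh ox".
"marsh ox" → head "ox", modifier "marsh".
"citadel knife harvest brewer" → head "brewer" (specifically "harvest brewer"), modifier "citadel knife".
"citadel knife" → head "knife", modifier "citadel".
"harvest brewer" → head "brewer", modifier "harvest".
Assembled: [[marsh ox] [[citadel knife] [harvest brewer]]].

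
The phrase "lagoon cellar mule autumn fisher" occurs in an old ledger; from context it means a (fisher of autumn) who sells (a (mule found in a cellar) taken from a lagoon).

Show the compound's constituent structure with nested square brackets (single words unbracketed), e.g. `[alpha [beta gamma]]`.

[[lagoon [cellar mule]] [autumn fisher]]

The outermost head in the paraphrase is "fisher" (specifically "autumn fisher"), modified by "lagoon cellar mule".
Within "lagoon cellar mule", the head is "mule" (specifically "cellar mule") and the modifier is "lagoon".
Within "cellar mule", the head is "mule" and the modifier is "cellar".
Within "autumn fisher", the head is "fisher" and the modifier is "autumn".
Putting it together: [[lagoon [cellar mule]] [autumn fisher]].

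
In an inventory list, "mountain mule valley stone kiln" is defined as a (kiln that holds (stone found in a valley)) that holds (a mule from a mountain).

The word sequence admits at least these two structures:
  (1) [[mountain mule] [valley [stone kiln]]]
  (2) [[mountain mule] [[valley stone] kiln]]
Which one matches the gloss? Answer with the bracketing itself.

The paraphrase's head is the "kiln" part ("valley stone kiln"); its modifier is "mountain mule".
That top-level split, carried through the inner groups, gives [[mountain mule] [[valley stone] kiln]].

[[mountain mule] [[valley stone] kiln]]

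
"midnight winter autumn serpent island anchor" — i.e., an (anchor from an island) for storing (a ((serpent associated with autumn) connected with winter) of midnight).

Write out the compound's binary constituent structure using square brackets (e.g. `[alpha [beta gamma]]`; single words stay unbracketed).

Overall it is a kind of anchor (specifically "island anchor"); the modifier is "midnight winter autumn serpent".
"midnight winter autumn serpent" → head "serpent" (specifically "winter autumn serpent"), modifier "midnight".
"winter autumn serpent" → head "serpent" (specifically "autumn serpent"), modifier "winter".
"autumn serpent" → head "serpent", modifier "autumn".
"island anchor" → head "anchor", modifier "island".
So the structure is [[midnight [winter [autumn serpent]]] [island anchor]].

[[midnight [winter [autumn serpent]]] [island anchor]]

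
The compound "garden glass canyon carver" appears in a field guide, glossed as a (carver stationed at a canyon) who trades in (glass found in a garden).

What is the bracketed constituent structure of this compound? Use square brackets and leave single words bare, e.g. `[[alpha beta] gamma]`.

[[garden glass] [canyon carver]]

Whole compound: head "carver" (specifically "canyon carver"), modifier "garden glass".
"garden glass" → head "glass", modifier "garden".
"canyon carver" → head "carver", modifier "canyon".
Putting it together: [[garden glass] [canyon carver]].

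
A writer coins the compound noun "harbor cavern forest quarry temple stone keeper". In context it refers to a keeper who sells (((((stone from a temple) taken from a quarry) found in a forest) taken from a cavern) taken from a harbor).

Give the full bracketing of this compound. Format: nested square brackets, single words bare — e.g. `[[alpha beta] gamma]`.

Overall it is a kind of keeper; the modifier is "harbor cavern forest quarry temple stone".
"harbor cavern forest quarry temple stone" → head "stone" (specifically "cavern forest quarry temple stone"), modifier "harbor".
"cavern forest quarry temple stone" → head "stone" (specifically "forest quarry temple stone"), modifier "cavern".
"forest quarry temple stone" → head "stone" (specifically "quarry temple stone"), modifier "forest".
"quarry temple stone" → head "stone" (specifically "temple stone"), modifier "quarry".
"temple stone" → head "stone", modifier "temple".
Putting it together: [[harbor [cavern [forest [quarry [temple stone]]]]] keeper].

[[harbor [cavern [forest [quarry [temple stone]]]]] keeper]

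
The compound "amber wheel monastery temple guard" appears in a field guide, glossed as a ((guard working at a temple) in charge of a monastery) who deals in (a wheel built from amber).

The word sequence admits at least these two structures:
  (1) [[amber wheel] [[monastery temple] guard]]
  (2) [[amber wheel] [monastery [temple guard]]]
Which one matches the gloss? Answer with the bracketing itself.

[[amber wheel] [monastery [temple guard]]]

The paraphrase's head is the "guard" part ("monastery temple guard"); its modifier is "amber wheel".
That top-level split, carried through the inner groups, gives [[amber wheel] [monastery [temple guard]]].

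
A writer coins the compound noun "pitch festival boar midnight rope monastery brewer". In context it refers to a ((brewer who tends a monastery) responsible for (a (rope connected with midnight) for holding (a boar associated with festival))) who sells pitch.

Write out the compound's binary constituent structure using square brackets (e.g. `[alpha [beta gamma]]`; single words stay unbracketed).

[pitch [[[festival boar] [midnight rope]] [monastery brewer]]]

Whole compound: head "brewer" (specifically "festival boar midnight rope monastery brewer"), modifier "pitch".
Within "festival boar midnight rope monastery brewer", the head is "brewer" (specifically "monastery brewer") and the modifier is "festival boar midnight rope".
Within "festival boar midnight rope", the head is "rope" (specifically "midnight rope") and the modifier is "festival boar".
Within "festival boar", the head is "boar" and the modifier is "festival".
Within "midnight rope", the head is "rope" and the modifier is "midnight".
Within "monastery brewer", the head is "brewer" and the modifier is "monastery".
So the structure is [pitch [[[festival boar] [midnight rope]] [monastery brewer]]].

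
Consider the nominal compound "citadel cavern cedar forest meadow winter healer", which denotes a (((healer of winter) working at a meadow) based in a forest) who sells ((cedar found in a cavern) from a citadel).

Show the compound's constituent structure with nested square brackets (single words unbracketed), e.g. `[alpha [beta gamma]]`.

[[citadel [cavern cedar]] [forest [meadow [winter healer]]]]

The outermost head in the paraphrase is "healer" (specifically "forest meadow winter healer"), modified by "citadel cavern cedar".
Within "citadel cavern cedar", the head is "cedar" (specifically "cavern cedar") and the modifier is "citadel".
Within "cavern cedar", the head is "cedar" and the modifier is "cavern".
Within "forest meadow winter healer", the head is "healer" (specifically "meadow winter healer") and the modifier is "forest".
Within "meadow winter healer", the head is "healer" (specifically "winter healer") and the modifier is "meadow".
Within "winter healer", the head is "healer" and the modifier is "winter".
Putting it together: [[citadel [cavern cedar]] [forest [meadow [winter healer]]]].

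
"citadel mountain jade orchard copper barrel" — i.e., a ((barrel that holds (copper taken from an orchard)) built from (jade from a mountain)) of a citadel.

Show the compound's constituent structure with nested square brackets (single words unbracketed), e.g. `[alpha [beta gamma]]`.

[citadel [[mountain jade] [[orchard copper] barrel]]]

At the top level: head "barrel" (specifically "mountain jade orchard copper barrel"); modifier "citadel".
Within "mountain jade orchard copper barrel", the head is "barrel" (specifically "orchard copper barrel") and the modifier is "mountain jade".
Within "mountain jade", the head is "jade" and the modifier is "mountain".
Within "orchard copper barrel", the head is "barrel" and the modifier is "orchard copper".
Within "orchard copper", the head is "copper" and the modifier is "orchard".
Assembled: [citadel [[mountain jade] [[orchard copper] barrel]]].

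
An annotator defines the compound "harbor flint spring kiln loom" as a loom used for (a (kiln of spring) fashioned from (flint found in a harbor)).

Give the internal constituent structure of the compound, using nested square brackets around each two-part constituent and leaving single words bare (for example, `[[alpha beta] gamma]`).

[[[harbor flint] [spring kiln]] loom]

Whole compound: head "loom", modifier "harbor flint spring kiln".
"harbor flint spring kiln" → head "kiln" (specifically "spring kiln"), modifier "harbor flint".
"harbor flint" → head "flint", modifier "harbor".
"spring kiln" → head "kiln", modifier "spring".
Putting it together: [[[harbor flint] [spring kiln]] loom].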